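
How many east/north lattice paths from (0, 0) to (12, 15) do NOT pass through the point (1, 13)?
Number of paths = 17382768

Total paths from (0, 0) to (12, 15): C(27, 12) = 17383860. Paths through (1, 13): (paths (0, 0) → (1, 13)) × (paths (1, 13) → (12, 15)) = C(14, 1) · C(13, 11) = 14 · 78 = 1092. Avoidance count = 17383860 − 1092 = 17382768.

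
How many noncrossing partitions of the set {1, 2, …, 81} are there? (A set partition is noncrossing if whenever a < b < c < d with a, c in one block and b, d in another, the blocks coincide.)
C_81 = 4462290049988320482463241297506133183499654740

These noncrossing partitions are counted by the Catalan number C_n = (1/(n + 1)) · C(2n, n). For n = 81: C_81 = (1/82) · C(162, 81) = 365907784099042279561985786395502921046971688680/82 = 4462290049988320482463241297506133183499654740.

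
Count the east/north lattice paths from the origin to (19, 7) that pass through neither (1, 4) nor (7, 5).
Number of paths = 582263

Inclusion–exclusion. Total paths: C(26, 19) = 657800. Through P₁: C(5, 1)·C(21, 18) = 6650. Through P₂: C(12, 7)·C(14, 12) = 72072. Since P₁ is strictly southwest of P₂, a monotone path through both must visit P₁ then P₂; paths through both = C(5, 1)·C(7, 6)·C(14, 12) = 3185. Avoid both = 657800 − 6650 − 72072 + 3185 = 582263.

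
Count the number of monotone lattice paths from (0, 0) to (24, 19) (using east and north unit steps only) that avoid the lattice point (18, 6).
Number of paths = 796820573178

Total paths from (0, 0) to (24, 19): C(43, 24) = 800472431850. Paths through (18, 6): (paths (0, 0) → (18, 6)) × (paths (18, 6) → (24, 19)) = C(24, 18) · C(19, 6) = 134596 · 27132 = 3651858672. Avoidance count = 800472431850 − 3651858672 = 796820573178.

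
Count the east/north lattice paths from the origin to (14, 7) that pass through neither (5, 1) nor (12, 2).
Number of paths = 85347

Inclusion–exclusion. Total paths: C(21, 14) = 116280. Through P₁: C(6, 5)·C(15, 9) = 30030. Through P₂: C(14, 12)·C(7, 2) = 1911. Since P₁ is strictly southwest of P₂, a monotone path through both must visit P₁ then P₂; paths through both = C(6, 5)·C(8, 7)·C(7, 2) = 1008. Avoid both = 116280 − 30030 − 1911 + 1008 = 85347.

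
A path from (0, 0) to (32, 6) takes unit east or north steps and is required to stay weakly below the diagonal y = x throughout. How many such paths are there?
Number of paths = 2258739

By the reflection principle (André's argument), the number of monotone paths to (32, 6) with n ≤ m that never go above y = x is C(38, 32) − C(38, 33) = 2760681 − 501942 = 2258739.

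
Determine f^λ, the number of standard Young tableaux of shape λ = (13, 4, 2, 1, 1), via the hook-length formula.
# SYT of shape (13, 4, 2, 1, 1) = 10003500

Hook-length formula: f^λ = n! / Π hook(c), product over all cells c of the Young diagram. For λ = (13, 4, 2, 1, 1), n = 21 boxes. Hook lengths by row (left-to-right, top-to-bottom): [17, 14, 12, 11, 9, 8, 7, 6, 5, 4, 3, 2, 1]; [7, 4, 2, 1]; [4, 1]; [2]; [1]. Product of hooks = 5107306659840. So f^λ = 21! / 5107306659840 = 51090942171709440000 / 5107306659840 = 10003500.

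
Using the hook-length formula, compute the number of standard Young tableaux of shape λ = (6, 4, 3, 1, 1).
# SYT of shape (6, 4, 3, 1, 1) = 231660

Hook-length formula: f^λ = n! / Π hook(c), product over all cells c of the Young diagram. For λ = (6, 4, 3, 1, 1), n = 15 boxes. Hook lengths by row (left-to-right, top-to-bottom): [10, 7, 6, 4, 2, 1]; [7, 4, 3, 1]; [5, 2, 1]; [2]; [1]. Product of hooks = 5644800. So f^λ = 15! / 5644800 = 1307674368000 / 5644800 = 231660.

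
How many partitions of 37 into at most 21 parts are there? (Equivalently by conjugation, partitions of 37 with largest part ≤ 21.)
p(37, parts ≤ 21) = 20953

Use the recurrence p(n, m) = p(n, m−1) + p(n−m, m): either the largest part is < m (count p(n, m−1)) or the largest part is exactly m (remove one copy of m, count p(n−m, m)). With p(0, ·) = 1 this gives p(37, parts ≤ 21) = 20953. (By conjugating Young diagrams, this also counts partitions of 37 into at most 21 parts.)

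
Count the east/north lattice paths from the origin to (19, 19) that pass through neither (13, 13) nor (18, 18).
Number of paths = 12826741200

Inclusion–exclusion. Total paths: C(38, 19) = 35345263800. Through P₁: C(26, 13)·C(12, 6) = 9610154400. Through P₂: C(36, 18)·C(2, 1) = 18150270600. Since P₁ is strictly southwest of P₂, a monotone path through both must visit P₁ then P₂; paths through both = C(26, 13)·C(10, 5)·C(2, 1) = 5241902400. Avoid both = 35345263800 − 9610154400 − 18150270600 + 5241902400 = 12826741200.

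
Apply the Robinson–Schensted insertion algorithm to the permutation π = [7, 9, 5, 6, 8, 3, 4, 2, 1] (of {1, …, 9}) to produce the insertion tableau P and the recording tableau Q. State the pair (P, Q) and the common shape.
P = [1, 4, 8] / [2, 6] / [3, 9] / [5] / [7];  Q = [1, 2, 5] / [3, 4] / [6, 7] / [8] / [9];  common shape = (3, 2, 2, 1, 1)

Row-insert the values π_1, π_2, … into P one at a time, bumping the leftmost entry strictly greater than the inserted value down to the next row. The recording tableau Q records, in position (i, j), the step at which that cell was added to P.
  Insert 7 (step 1): P = [7];  Q = [1]
  Insert 9 (step 2): P = [7, 9];  Q = [1, 2]
  Insert 5 (step 3): P = [5, 9] / [7];  Q = [1, 2] / [3]
  Insert 6 (step 4): P = [5, 6] / [7, 9];  Q = [1, 2] / [3, 4]
  Insert 8 (step 5): P = [5, 6, 8] / [7, 9];  Q = [1, 2, 5] / [3, 4]
  Insert 3 (step 6): P = [3, 6, 8] / [5, 9] / [7];  Q = [1, 2, 5] / [3, 4] / [6]
  Insert 4 (step 7): P = [3, 4, 8] / [5, 6] / [7, 9];  Q = [1, 2, 5] / [3, 4] / [6, 7]
  Insert 2 (step 8): P = [2, 4, 8] / [3, 6] / [5, 9] / [7];  Q = [1, 2, 5] / [3, 4] / [6, 7] / [8]
  Insert 1 (step 9): P = [1, 4, 8] / [2, 6] / [3, 9] / [5] / [7];  Q = [1, 2, 5] / [3, 4] / [6, 7] / [8] / [9]
Final shape: (3, 2, 2, 1, 1).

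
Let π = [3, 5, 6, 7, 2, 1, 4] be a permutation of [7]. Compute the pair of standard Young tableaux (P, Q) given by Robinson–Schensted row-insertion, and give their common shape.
P = [1, 4, 6, 7] / [2, 5] / [3];  Q = [1, 2, 3, 4] / [5, 7] / [6];  common shape = (4, 2, 1)

Row-insert the values π_1, π_2, … into P one at a time, bumping the leftmost entry strictly greater than the inserted value down to the next row. The recording tableau Q records, in position (i, j), the step at which that cell was added to P.
  Insert 3 (step 1): P = [3];  Q = [1]
  Insert 5 (step 2): P = [3, 5];  Q = [1, 2]
  Insert 6 (step 3): P = [3, 5, 6];  Q = [1, 2, 3]
  Insert 7 (step 4): P = [3, 5, 6, 7];  Q = [1, 2, 3, 4]
  Insert 2 (step 5): P = [2, 5, 6, 7] / [3];  Q = [1, 2, 3, 4] / [5]
  Insert 1 (step 6): P = [1, 5, 6, 7] / [2] / [3];  Q = [1, 2, 3, 4] / [5] / [6]
  Insert 4 (step 7): P = [1, 4, 6, 7] / [2, 5] / [3];  Q = [1, 2, 3, 4] / [5, 7] / [6]
Final shape: (4, 2, 1).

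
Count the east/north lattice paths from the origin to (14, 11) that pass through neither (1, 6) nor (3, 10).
Number of paths = 4395252

Inclusion–exclusion. Total paths: C(25, 14) = 4457400. Through P₁: C(7, 1)·C(18, 13) = 59976. Through P₂: C(13, 3)·C(12, 11) = 3432. Since P₁ is strictly southwest of P₂, a monotone path through both must visit P₁ then P₂; paths through both = C(7, 1)·C(6, 2)·C(12, 11) = 1260. Avoid both = 4457400 − 59976 − 3432 + 1260 = 4395252.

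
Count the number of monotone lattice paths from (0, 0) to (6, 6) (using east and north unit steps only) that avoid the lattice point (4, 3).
Number of paths = 574

Total paths from (0, 0) to (6, 6): C(12, 6) = 924. Paths through (4, 3): (paths (0, 0) → (4, 3)) × (paths (4, 3) → (6, 6)) = C(7, 4) · C(5, 2) = 35 · 10 = 350. Avoidance count = 924 − 350 = 574.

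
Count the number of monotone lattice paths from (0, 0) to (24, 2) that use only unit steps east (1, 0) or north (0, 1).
Number of paths = 325

A monotone lattice path from (0, 0) to (24, 2) consists of 24 east steps and 2 north steps in some order, so it is determined by which 24 of the 26 steps are east. The count is C(26, 24) = 325.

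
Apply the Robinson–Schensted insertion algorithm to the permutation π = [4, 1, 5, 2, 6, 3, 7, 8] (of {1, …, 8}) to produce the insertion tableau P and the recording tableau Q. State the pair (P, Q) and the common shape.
P = [1, 2, 3, 7, 8] / [4, 5, 6];  Q = [1, 3, 5, 7, 8] / [2, 4, 6];  common shape = (5, 3)

Row-insert the values π_1, π_2, … into P one at a time, bumping the leftmost entry strictly greater than the inserted value down to the next row. The recording tableau Q records, in position (i, j), the step at which that cell was added to P.
  Insert 4 (step 1): P = [4];  Q = [1]
  Insert 1 (step 2): P = [1] / [4];  Q = [1] / [2]
  Insert 5 (step 3): P = [1, 5] / [4];  Q = [1, 3] / [2]
  Insert 2 (step 4): P = [1, 2] / [4, 5];  Q = [1, 3] / [2, 4]
  Insert 6 (step 5): P = [1, 2, 6] / [4, 5];  Q = [1, 3, 5] / [2, 4]
  Insert 3 (step 6): P = [1, 2, 3] / [4, 5, 6];  Q = [1, 3, 5] / [2, 4, 6]
  Insert 7 (step 7): P = [1, 2, 3, 7] / [4, 5, 6];  Q = [1, 3, 5, 7] / [2, 4, 6]
  Insert 8 (step 8): P = [1, 2, 3, 7, 8] / [4, 5, 6];  Q = [1, 3, 5, 7, 8] / [2, 4, 6]
Final shape: (5, 3).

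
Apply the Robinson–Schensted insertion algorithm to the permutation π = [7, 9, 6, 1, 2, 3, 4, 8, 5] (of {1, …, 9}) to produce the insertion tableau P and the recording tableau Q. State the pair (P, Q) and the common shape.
P = [1, 2, 3, 4, 5] / [6, 8] / [7, 9];  Q = [1, 2, 6, 7, 8] / [3, 5] / [4, 9];  common shape = (5, 2, 2)

Row-insert the values π_1, π_2, … into P one at a time, bumping the leftmost entry strictly greater than the inserted value down to the next row. The recording tableau Q records, in position (i, j), the step at which that cell was added to P.
  Insert 7 (step 1): P = [7];  Q = [1]
  Insert 9 (step 2): P = [7, 9];  Q = [1, 2]
  Insert 6 (step 3): P = [6, 9] / [7];  Q = [1, 2] / [3]
  Insert 1 (step 4): P = [1, 9] / [6] / [7];  Q = [1, 2] / [3] / [4]
  Insert 2 (step 5): P = [1, 2] / [6, 9] / [7];  Q = [1, 2] / [3, 5] / [4]
  Insert 3 (step 6): P = [1, 2, 3] / [6, 9] / [7];  Q = [1, 2, 6] / [3, 5] / [4]
  Insert 4 (step 7): P = [1, 2, 3, 4] / [6, 9] / [7];  Q = [1, 2, 6, 7] / [3, 5] / [4]
  Insert 8 (step 8): P = [1, 2, 3, 4, 8] / [6, 9] / [7];  Q = [1, 2, 6, 7, 8] / [3, 5] / [4]
  Insert 5 (step 9): P = [1, 2, 3, 4, 5] / [6, 8] / [7, 9];  Q = [1, 2, 6, 7, 8] / [3, 5] / [4, 9]
Final shape: (5, 2, 2).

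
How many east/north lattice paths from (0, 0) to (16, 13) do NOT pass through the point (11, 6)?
Number of paths = 58062123

Total paths from (0, 0) to (16, 13): C(29, 16) = 67863915. Paths through (11, 6): (paths (0, 0) → (11, 6)) × (paths (11, 6) → (16, 13)) = C(17, 11) · C(12, 5) = 12376 · 792 = 9801792. Avoidance count = 67863915 − 9801792 = 58062123.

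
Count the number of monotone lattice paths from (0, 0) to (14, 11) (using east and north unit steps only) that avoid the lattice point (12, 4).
Number of paths = 4391880

Total paths from (0, 0) to (14, 11): C(25, 14) = 4457400. Paths through (12, 4): (paths (0, 0) → (12, 4)) × (paths (12, 4) → (14, 11)) = C(16, 12) · C(9, 2) = 1820 · 36 = 65520. Avoidance count = 4457400 − 65520 = 4391880.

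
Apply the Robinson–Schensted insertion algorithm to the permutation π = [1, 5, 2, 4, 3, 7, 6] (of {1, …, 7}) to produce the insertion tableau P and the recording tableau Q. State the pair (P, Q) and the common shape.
P = [1, 2, 3, 6] / [4, 7] / [5];  Q = [1, 2, 4, 6] / [3, 7] / [5];  common shape = (4, 2, 1)

Row-insert the values π_1, π_2, … into P one at a time, bumping the leftmost entry strictly greater than the inserted value down to the next row. The recording tableau Q records, in position (i, j), the step at which that cell was added to P.
  Insert 1 (step 1): P = [1];  Q = [1]
  Insert 5 (step 2): P = [1, 5];  Q = [1, 2]
  Insert 2 (step 3): P = [1, 2] / [5];  Q = [1, 2] / [3]
  Insert 4 (step 4): P = [1, 2, 4] / [5];  Q = [1, 2, 4] / [3]
  Insert 3 (step 5): P = [1, 2, 3] / [4] / [5];  Q = [1, 2, 4] / [3] / [5]
  Insert 7 (step 6): P = [1, 2, 3, 7] / [4] / [5];  Q = [1, 2, 4, 6] / [3] / [5]
  Insert 6 (step 7): P = [1, 2, 3, 6] / [4, 7] / [5];  Q = [1, 2, 4, 6] / [3, 7] / [5]
Final shape: (4, 2, 1).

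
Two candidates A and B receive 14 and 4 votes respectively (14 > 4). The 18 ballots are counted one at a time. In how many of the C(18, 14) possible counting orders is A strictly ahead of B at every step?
Strict-lead orderings = 1700

Total orderings of the 18 votes with 14 for A: C(18, 14) = 3060. By the Bertrand ballot formula (Cycle Lemma / reflection principle), the number of orderings in which A is strictly ahead of B throughout is (p − q)/(p + q) · C(p + q, p) = (14 − 4)/(14 + 4) · 3060 = 1700.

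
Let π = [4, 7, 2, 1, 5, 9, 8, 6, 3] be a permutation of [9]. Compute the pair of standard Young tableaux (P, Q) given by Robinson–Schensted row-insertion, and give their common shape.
P = [1, 3, 6] / [2, 5, 8] / [4, 7] / [9];  Q = [1, 2, 6] / [3, 5, 7] / [4, 8] / [9];  common shape = (3, 3, 2, 1)

Row-insert the values π_1, π_2, … into P one at a time, bumping the leftmost entry strictly greater than the inserted value down to the next row. The recording tableau Q records, in position (i, j), the step at which that cell was added to P.
  Insert 4 (step 1): P = [4];  Q = [1]
  Insert 7 (step 2): P = [4, 7];  Q = [1, 2]
  Insert 2 (step 3): P = [2, 7] / [4];  Q = [1, 2] / [3]
  Insert 1 (step 4): P = [1, 7] / [2] / [4];  Q = [1, 2] / [3] / [4]
  Insert 5 (step 5): P = [1, 5] / [2, 7] / [4];  Q = [1, 2] / [3, 5] / [4]
  Insert 9 (step 6): P = [1, 5, 9] / [2, 7] / [4];  Q = [1, 2, 6] / [3, 5] / [4]
  Insert 8 (step 7): P = [1, 5, 8] / [2, 7, 9] / [4];  Q = [1, 2, 6] / [3, 5, 7] / [4]
  Insert 6 (step 8): P = [1, 5, 6] / [2, 7, 8] / [4, 9];  Q = [1, 2, 6] / [3, 5, 7] / [4, 8]
  Insert 3 (step 9): P = [1, 3, 6] / [2, 5, 8] / [4, 7] / [9];  Q = [1, 2, 6] / [3, 5, 7] / [4, 8] / [9]
Final shape: (3, 3, 2, 1).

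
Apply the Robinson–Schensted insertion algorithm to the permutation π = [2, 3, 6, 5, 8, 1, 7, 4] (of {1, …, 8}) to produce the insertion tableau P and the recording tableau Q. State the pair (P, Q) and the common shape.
P = [1, 3, 4, 7] / [2, 5] / [6, 8];  Q = [1, 2, 3, 5] / [4, 7] / [6, 8];  common shape = (4, 2, 2)

Row-insert the values π_1, π_2, … into P one at a time, bumping the leftmost entry strictly greater than the inserted value down to the next row. The recording tableau Q records, in position (i, j), the step at which that cell was added to P.
  Insert 2 (step 1): P = [2];  Q = [1]
  Insert 3 (step 2): P = [2, 3];  Q = [1, 2]
  Insert 6 (step 3): P = [2, 3, 6];  Q = [1, 2, 3]
  Insert 5 (step 4): P = [2, 3, 5] / [6];  Q = [1, 2, 3] / [4]
  Insert 8 (step 5): P = [2, 3, 5, 8] / [6];  Q = [1, 2, 3, 5] / [4]
  Insert 1 (step 6): P = [1, 3, 5, 8] / [2] / [6];  Q = [1, 2, 3, 5] / [4] / [6]
  Insert 7 (step 7): P = [1, 3, 5, 7] / [2, 8] / [6];  Q = [1, 2, 3, 5] / [4, 7] / [6]
  Insert 4 (step 8): P = [1, 3, 4, 7] / [2, 5] / [6, 8];  Q = [1, 2, 3, 5] / [4, 7] / [6, 8]
Final shape: (4, 2, 2).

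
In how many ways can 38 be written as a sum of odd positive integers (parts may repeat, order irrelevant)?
p_odd(38) = 864

Enumerate partitions using only odd parts via the recurrence o(n, m) = o(n, m−2) + o(n−m, m) over odd m, starting from the largest odd part ≤ n. This gives p_odd(38) = 864. (Euler's theorem: equals the count of distinct-part partitions.)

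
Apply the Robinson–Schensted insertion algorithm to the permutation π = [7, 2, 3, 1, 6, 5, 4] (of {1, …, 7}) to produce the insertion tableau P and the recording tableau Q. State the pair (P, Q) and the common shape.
P = [1, 3, 4] / [2, 5] / [6] / [7];  Q = [1, 3, 5] / [2, 6] / [4] / [7];  common shape = (3, 2, 1, 1)

Row-insert the values π_1, π_2, … into P one at a time, bumping the leftmost entry strictly greater than the inserted value down to the next row. The recording tableau Q records, in position (i, j), the step at which that cell was added to P.
  Insert 7 (step 1): P = [7];  Q = [1]
  Insert 2 (step 2): P = [2] / [7];  Q = [1] / [2]
  Insert 3 (step 3): P = [2, 3] / [7];  Q = [1, 3] / [2]
  Insert 1 (step 4): P = [1, 3] / [2] / [7];  Q = [1, 3] / [2] / [4]
  Insert 6 (step 5): P = [1, 3, 6] / [2] / [7];  Q = [1, 3, 5] / [2] / [4]
  Insert 5 (step 6): P = [1, 3, 5] / [2, 6] / [7];  Q = [1, 3, 5] / [2, 6] / [4]
  Insert 4 (step 7): P = [1, 3, 4] / [2, 5] / [6] / [7];  Q = [1, 3, 5] / [2, 6] / [4] / [7]
Final shape: (3, 2, 1, 1).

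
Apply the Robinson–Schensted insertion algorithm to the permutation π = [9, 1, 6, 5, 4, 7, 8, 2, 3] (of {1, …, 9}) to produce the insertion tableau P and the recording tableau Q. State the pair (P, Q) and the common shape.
P = [1, 2, 3, 8] / [4, 7] / [5] / [6] / [9];  Q = [1, 3, 6, 7] / [2, 9] / [4] / [5] / [8];  common shape = (4, 2, 1, 1, 1)

Row-insert the values π_1, π_2, … into P one at a time, bumping the leftmost entry strictly greater than the inserted value down to the next row. The recording tableau Q records, in position (i, j), the step at which that cell was added to P.
  Insert 9 (step 1): P = [9];  Q = [1]
  Insert 1 (step 2): P = [1] / [9];  Q = [1] / [2]
  Insert 6 (step 3): P = [1, 6] / [9];  Q = [1, 3] / [2]
  Insert 5 (step 4): P = [1, 5] / [6] / [9];  Q = [1, 3] / [2] / [4]
  Insert 4 (step 5): P = [1, 4] / [5] / [6] / [9];  Q = [1, 3] / [2] / [4] / [5]
  Insert 7 (step 6): P = [1, 4, 7] / [5] / [6] / [9];  Q = [1, 3, 6] / [2] / [4] / [5]
  Insert 8 (step 7): P = [1, 4, 7, 8] / [5] / [6] / [9];  Q = [1, 3, 6, 7] / [2] / [4] / [5]
  Insert 2 (step 8): P = [1, 2, 7, 8] / [4] / [5] / [6] / [9];  Q = [1, 3, 6, 7] / [2] / [4] / [5] / [8]
  Insert 3 (step 9): P = [1, 2, 3, 8] / [4, 7] / [5] / [6] / [9];  Q = [1, 3, 6, 7] / [2, 9] / [4] / [5] / [8]
Final shape: (4, 2, 1, 1, 1).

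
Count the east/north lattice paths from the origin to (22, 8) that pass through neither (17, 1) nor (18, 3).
Number of paths = 5677893

Inclusion–exclusion. Total paths: C(30, 22) = 5852925. Through P₁: C(18, 17)·C(12, 5) = 14256. Through P₂: C(21, 18)·C(9, 4) = 167580. Since P₁ is strictly southwest of P₂, a monotone path through both must visit P₁ then P₂; paths through both = C(18, 17)·C(3, 1)·C(9, 4) = 6804. Avoid both = 5852925 − 14256 − 167580 + 6804 = 5677893.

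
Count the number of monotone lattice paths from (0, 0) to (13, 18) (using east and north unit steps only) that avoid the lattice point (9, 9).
Number of paths = 171489775

Total paths from (0, 0) to (13, 18): C(31, 13) = 206253075. Paths through (9, 9): (paths (0, 0) → (9, 9)) × (paths (9, 9) → (13, 18)) = C(18, 9) · C(13, 4) = 48620 · 715 = 34763300. Avoidance count = 206253075 − 34763300 = 171489775.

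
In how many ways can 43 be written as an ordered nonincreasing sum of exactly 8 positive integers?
p(43, 8 parts) = 5066

Partitions of n into exactly k parts are in bijection with partitions of n − k into at most k parts (subtract 1 from each part). So p(43, exactly 8) = p(35, parts ≤ 8). Computing via the recurrence p(m, j) = p(m, j−1) + p(m−j, j) gives 5066.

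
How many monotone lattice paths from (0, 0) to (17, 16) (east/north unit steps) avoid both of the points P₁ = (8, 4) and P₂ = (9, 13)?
Number of paths = 940050210

Inclusion–exclusion. Total paths: C(33, 17) = 1166803110. Through P₁: C(12, 8)·C(21, 9) = 145495350. Through P₂: C(22, 9)·C(11, 8) = 82074300. Since P₁ is strictly southwest of P₂, a monotone path through both must visit P₁ then P₂; paths through both = C(12, 8)·C(10, 1)·C(11, 8) = 816750. Avoid both = 1166803110 − 145495350 − 82074300 + 816750 = 940050210.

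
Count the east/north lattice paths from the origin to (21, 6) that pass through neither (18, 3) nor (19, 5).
Number of paths = 153868

Inclusion–exclusion. Total paths: C(27, 21) = 296010. Through P₁: C(21, 18)·C(6, 3) = 26600. Through P₂: C(24, 19)·C(3, 2) = 127512. Since P₁ is strictly southwest of P₂, a monotone path through both must visit P₁ then P₂; paths through both = C(21, 18)·C(3, 1)·C(3, 2) = 11970. Avoid both = 296010 − 26600 − 127512 + 11970 = 153868.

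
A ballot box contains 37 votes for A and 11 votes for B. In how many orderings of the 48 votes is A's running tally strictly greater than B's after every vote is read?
Strict-lead orderings = 12239066866

Total orderings of the 48 votes with 37 for A: C(48, 37) = 22595200368. By the Bertrand ballot formula (Cycle Lemma / reflection principle), the number of orderings in which A is strictly ahead of B throughout is (p − q)/(p + q) · C(p + q, p) = (37 − 11)/(37 + 11) · 22595200368 = 12239066866.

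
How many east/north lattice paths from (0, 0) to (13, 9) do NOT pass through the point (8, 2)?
Number of paths = 461780

Total paths from (0, 0) to (13, 9): C(22, 13) = 497420. Paths through (8, 2): (paths (0, 0) → (8, 2)) × (paths (8, 2) → (13, 9)) = C(10, 8) · C(12, 5) = 45 · 792 = 35640. Avoidance count = 497420 − 35640 = 461780.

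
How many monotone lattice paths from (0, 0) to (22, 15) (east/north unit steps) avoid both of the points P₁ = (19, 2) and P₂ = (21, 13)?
Number of paths = 6580180020

Inclusion–exclusion. Total paths: C(37, 22) = 9364199760. Through P₁: C(21, 19)·C(16, 3) = 117600. Through P₂: C(34, 21)·C(3, 1) = 2783951280. Since P₁ is strictly southwest of P₂, a monotone path through both must visit P₁ then P₂; paths through both = C(21, 19)·C(13, 2)·C(3, 1) = 49140. Avoid both = 9364199760 − 117600 − 2783951280 + 49140 = 6580180020.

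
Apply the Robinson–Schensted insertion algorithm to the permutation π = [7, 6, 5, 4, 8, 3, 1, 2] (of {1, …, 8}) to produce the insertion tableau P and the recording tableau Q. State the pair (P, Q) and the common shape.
P = [1, 2] / [3, 8] / [4] / [5] / [6] / [7];  Q = [1, 5] / [2, 8] / [3] / [4] / [6] / [7];  common shape = (2, 2, 1, 1, 1, 1)

Row-insert the values π_1, π_2, … into P one at a time, bumping the leftmost entry strictly greater than the inserted value down to the next row. The recording tableau Q records, in position (i, j), the step at which that cell was added to P.
  Insert 7 (step 1): P = [7];  Q = [1]
  Insert 6 (step 2): P = [6] / [7];  Q = [1] / [2]
  Insert 5 (step 3): P = [5] / [6] / [7];  Q = [1] / [2] / [3]
  Insert 4 (step 4): P = [4] / [5] / [6] / [7];  Q = [1] / [2] / [3] / [4]
  Insert 8 (step 5): P = [4, 8] / [5] / [6] / [7];  Q = [1, 5] / [2] / [3] / [4]
  Insert 3 (step 6): P = [3, 8] / [4] / [5] / [6] / [7];  Q = [1, 5] / [2] / [3] / [4] / [6]
  Insert 1 (step 7): P = [1, 8] / [3] / [4] / [5] / [6] / [7];  Q = [1, 5] / [2] / [3] / [4] / [6] / [7]
  Insert 2 (step 8): P = [1, 2] / [3, 8] / [4] / [5] / [6] / [7];  Q = [1, 5] / [2, 8] / [3] / [4] / [6] / [7]
Final shape: (2, 2, 1, 1, 1, 1).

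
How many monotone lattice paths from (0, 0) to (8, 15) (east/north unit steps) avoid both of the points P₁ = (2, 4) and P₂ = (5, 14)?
Number of paths = 275322

Inclusion–exclusion. Total paths: C(23, 8) = 490314. Through P₁: C(6, 2)·C(17, 6) = 185640. Through P₂: C(19, 5)·C(4, 3) = 46512. Since P₁ is strictly southwest of P₂, a monotone path through both must visit P₁ then P₂; paths through both = C(6, 2)·C(13, 3)·C(4, 3) = 17160. Avoid both = 490314 − 185640 − 46512 + 17160 = 275322.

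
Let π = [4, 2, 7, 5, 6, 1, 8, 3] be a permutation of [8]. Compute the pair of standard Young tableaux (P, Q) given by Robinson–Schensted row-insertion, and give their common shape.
P = [1, 3, 6, 8] / [2, 5] / [4, 7];  Q = [1, 3, 5, 7] / [2, 4] / [6, 8];  common shape = (4, 2, 2)

Row-insert the values π_1, π_2, … into P one at a time, bumping the leftmost entry strictly greater than the inserted value down to the next row. The recording tableau Q records, in position (i, j), the step at which that cell was added to P.
  Insert 4 (step 1): P = [4];  Q = [1]
  Insert 2 (step 2): P = [2] / [4];  Q = [1] / [2]
  Insert 7 (step 3): P = [2, 7] / [4];  Q = [1, 3] / [2]
  Insert 5 (step 4): P = [2, 5] / [4, 7];  Q = [1, 3] / [2, 4]
  Insert 6 (step 5): P = [2, 5, 6] / [4, 7];  Q = [1, 3, 5] / [2, 4]
  Insert 1 (step 6): P = [1, 5, 6] / [2, 7] / [4];  Q = [1, 3, 5] / [2, 4] / [6]
  Insert 8 (step 7): P = [1, 5, 6, 8] / [2, 7] / [4];  Q = [1, 3, 5, 7] / [2, 4] / [6]
  Insert 3 (step 8): P = [1, 3, 6, 8] / [2, 5] / [4, 7];  Q = [1, 3, 5, 7] / [2, 4] / [6, 8]
Final shape: (4, 2, 2).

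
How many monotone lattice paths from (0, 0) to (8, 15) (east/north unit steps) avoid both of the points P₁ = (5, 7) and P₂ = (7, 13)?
Number of paths = 193602

Inclusion–exclusion. Total paths: C(23, 8) = 490314. Through P₁: C(12, 5)·C(11, 3) = 130680. Through P₂: C(20, 7)·C(3, 1) = 232560. Since P₁ is strictly southwest of P₂, a monotone path through both must visit P₁ then P₂; paths through both = C(12, 5)·C(8, 2)·C(3, 1) = 66528. Avoid both = 490314 − 130680 − 232560 + 66528 = 193602.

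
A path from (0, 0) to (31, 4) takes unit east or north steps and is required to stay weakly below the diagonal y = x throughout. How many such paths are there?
Number of paths = 45815

By the reflection principle (André's argument), the number of monotone paths to (31, 4) with n ≤ m that never go above y = x is C(35, 31) − C(35, 32) = 52360 − 6545 = 45815.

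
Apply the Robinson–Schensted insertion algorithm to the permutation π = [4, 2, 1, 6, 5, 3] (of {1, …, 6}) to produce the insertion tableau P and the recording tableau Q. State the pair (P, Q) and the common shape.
P = [1, 3] / [2, 5] / [4, 6];  Q = [1, 4] / [2, 5] / [3, 6];  common shape = (2, 2, 2)

Row-insert the values π_1, π_2, … into P one at a time, bumping the leftmost entry strictly greater than the inserted value down to the next row. The recording tableau Q records, in position (i, j), the step at which that cell was added to P.
  Insert 4 (step 1): P = [4];  Q = [1]
  Insert 2 (step 2): P = [2] / [4];  Q = [1] / [2]
  Insert 1 (step 3): P = [1] / [2] / [4];  Q = [1] / [2] / [3]
  Insert 6 (step 4): P = [1, 6] / [2] / [4];  Q = [1, 4] / [2] / [3]
  Insert 5 (step 5): P = [1, 5] / [2, 6] / [4];  Q = [1, 4] / [2, 5] / [3]
  Insert 3 (step 6): P = [1, 3] / [2, 5] / [4, 6];  Q = [1, 4] / [2, 5] / [3, 6]
Final shape: (2, 2, 2).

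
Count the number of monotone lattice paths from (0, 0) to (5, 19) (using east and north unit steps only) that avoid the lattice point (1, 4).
Number of paths = 23124

Total paths from (0, 0) to (5, 19): C(24, 5) = 42504. Paths through (1, 4): (paths (0, 0) → (1, 4)) × (paths (1, 4) → (5, 19)) = C(5, 1) · C(19, 4) = 5 · 3876 = 19380. Avoidance count = 42504 − 19380 = 23124.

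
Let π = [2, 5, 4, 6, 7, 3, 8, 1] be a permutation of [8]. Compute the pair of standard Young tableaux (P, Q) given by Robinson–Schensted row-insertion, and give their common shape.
P = [1, 3, 6, 7, 8] / [2] / [4] / [5];  Q = [1, 2, 4, 5, 7] / [3] / [6] / [8];  common shape = (5, 1, 1, 1)

Row-insert the values π_1, π_2, … into P one at a time, bumping the leftmost entry strictly greater than the inserted value down to the next row. The recording tableau Q records, in position (i, j), the step at which that cell was added to P.
  Insert 2 (step 1): P = [2];  Q = [1]
  Insert 5 (step 2): P = [2, 5];  Q = [1, 2]
  Insert 4 (step 3): P = [2, 4] / [5];  Q = [1, 2] / [3]
  Insert 6 (step 4): P = [2, 4, 6] / [5];  Q = [1, 2, 4] / [3]
  Insert 7 (step 5): P = [2, 4, 6, 7] / [5];  Q = [1, 2, 4, 5] / [3]
  Insert 3 (step 6): P = [2, 3, 6, 7] / [4] / [5];  Q = [1, 2, 4, 5] / [3] / [6]
  Insert 8 (step 7): P = [2, 3, 6, 7, 8] / [4] / [5];  Q = [1, 2, 4, 5, 7] / [3] / [6]
  Insert 1 (step 8): P = [1, 3, 6, 7, 8] / [2] / [4] / [5];  Q = [1, 2, 4, 5, 7] / [3] / [6] / [8]
Final shape: (5, 1, 1, 1).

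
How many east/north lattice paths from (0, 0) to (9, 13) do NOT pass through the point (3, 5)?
Number of paths = 329252

Total paths from (0, 0) to (9, 13): C(22, 9) = 497420. Paths through (3, 5): (paths (0, 0) → (3, 5)) × (paths (3, 5) → (9, 13)) = C(8, 3) · C(14, 6) = 56 · 3003 = 168168. Avoidance count = 497420 − 168168 = 329252.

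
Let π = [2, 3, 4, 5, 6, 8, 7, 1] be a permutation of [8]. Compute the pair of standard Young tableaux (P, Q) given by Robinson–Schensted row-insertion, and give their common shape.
P = [1, 3, 4, 5, 6, 7] / [2] / [8];  Q = [1, 2, 3, 4, 5, 6] / [7] / [8];  common shape = (6, 1, 1)

Row-insert the values π_1, π_2, … into P one at a time, bumping the leftmost entry strictly greater than the inserted value down to the next row. The recording tableau Q records, in position (i, j), the step at which that cell was added to P.
  Insert 2 (step 1): P = [2];  Q = [1]
  Insert 3 (step 2): P = [2, 3];  Q = [1, 2]
  Insert 4 (step 3): P = [2, 3, 4];  Q = [1, 2, 3]
  Insert 5 (step 4): P = [2, 3, 4, 5];  Q = [1, 2, 3, 4]
  Insert 6 (step 5): P = [2, 3, 4, 5, 6];  Q = [1, 2, 3, 4, 5]
  Insert 8 (step 6): P = [2, 3, 4, 5, 6, 8];  Q = [1, 2, 3, 4, 5, 6]
  Insert 7 (step 7): P = [2, 3, 4, 5, 6, 7] / [8];  Q = [1, 2, 3, 4, 5, 6] / [7]
  Insert 1 (step 8): P = [1, 3, 4, 5, 6, 7] / [2] / [8];  Q = [1, 2, 3, 4, 5, 6] / [7] / [8]
Final shape: (6, 1, 1).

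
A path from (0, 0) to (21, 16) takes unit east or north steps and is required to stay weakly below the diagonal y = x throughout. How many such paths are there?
Number of paths = 3511574910

By the reflection principle (André's argument), the number of monotone paths to (21, 16) with n ≤ m that never go above y = x is C(37, 21) − C(37, 22) = 12875774670 − 9364199760 = 3511574910.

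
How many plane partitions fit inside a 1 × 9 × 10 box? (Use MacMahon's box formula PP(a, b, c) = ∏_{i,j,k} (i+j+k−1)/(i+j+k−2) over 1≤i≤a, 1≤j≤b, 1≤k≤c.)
PP(1, 9, 10) = 92378

Evaluate the triple product over i = 1..1, j = 1..9, k = 1..10. The factors are (2/1) · (3/2) · (4/3) · (5/4) · (6/5) · (7/6) · (8/7) · (9/8) · … (90 factors total). The numerators and denominators telescope so the product is an integer; carrying out the multiplication exactly gives PP(1, 9, 10) = 92378.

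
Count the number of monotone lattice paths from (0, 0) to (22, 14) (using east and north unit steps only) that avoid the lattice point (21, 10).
Number of paths = 3574536375

Total paths from (0, 0) to (22, 14): C(36, 22) = 3796297200. Paths through (21, 10): (paths (0, 0) → (21, 10)) × (paths (21, 10) → (22, 14)) = C(31, 21) · C(5, 1) = 44352165 · 5 = 221760825. Avoidance count = 3796297200 − 221760825 = 3574536375.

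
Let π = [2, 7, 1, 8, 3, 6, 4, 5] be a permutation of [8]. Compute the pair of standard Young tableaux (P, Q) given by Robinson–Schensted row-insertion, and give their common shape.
P = [1, 3, 4, 5] / [2, 6, 8] / [7];  Q = [1, 2, 4, 8] / [3, 5, 6] / [7];  common shape = (4, 3, 1)

Row-insert the values π_1, π_2, … into P one at a time, bumping the leftmost entry strictly greater than the inserted value down to the next row. The recording tableau Q records, in position (i, j), the step at which that cell was added to P.
  Insert 2 (step 1): P = [2];  Q = [1]
  Insert 7 (step 2): P = [2, 7];  Q = [1, 2]
  Insert 1 (step 3): P = [1, 7] / [2];  Q = [1, 2] / [3]
  Insert 8 (step 4): P = [1, 7, 8] / [2];  Q = [1, 2, 4] / [3]
  Insert 3 (step 5): P = [1, 3, 8] / [2, 7];  Q = [1, 2, 4] / [3, 5]
  Insert 6 (step 6): P = [1, 3, 6] / [2, 7, 8];  Q = [1, 2, 4] / [3, 5, 6]
  Insert 4 (step 7): P = [1, 3, 4] / [2, 6, 8] / [7];  Q = [1, 2, 4] / [3, 5, 6] / [7]
  Insert 5 (step 8): P = [1, 3, 4, 5] / [2, 6, 8] / [7];  Q = [1, 2, 4, 8] / [3, 5, 6] / [7]
Final shape: (4, 3, 1).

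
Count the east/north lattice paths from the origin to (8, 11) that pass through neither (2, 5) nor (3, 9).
Number of paths = 53763

Inclusion–exclusion. Total paths: C(19, 8) = 75582. Through P₁: C(7, 2)·C(12, 6) = 19404. Through P₂: C(12, 3)·C(7, 5) = 4620. Since P₁ is strictly southwest of P₂, a monotone path through both must visit P₁ then P₂; paths through both = C(7, 2)·C(5, 1)·C(7, 5) = 2205. Avoid both = 75582 − 19404 − 4620 + 2205 = 53763.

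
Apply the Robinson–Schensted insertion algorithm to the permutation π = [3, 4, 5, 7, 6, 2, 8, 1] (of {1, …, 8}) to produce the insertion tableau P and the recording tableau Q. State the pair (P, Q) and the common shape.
P = [1, 4, 5, 6, 8] / [2] / [3] / [7];  Q = [1, 2, 3, 4, 7] / [5] / [6] / [8];  common shape = (5, 1, 1, 1)

Row-insert the values π_1, π_2, … into P one at a time, bumping the leftmost entry strictly greater than the inserted value down to the next row. The recording tableau Q records, in position (i, j), the step at which that cell was added to P.
  Insert 3 (step 1): P = [3];  Q = [1]
  Insert 4 (step 2): P = [3, 4];  Q = [1, 2]
  Insert 5 (step 3): P = [3, 4, 5];  Q = [1, 2, 3]
  Insert 7 (step 4): P = [3, 4, 5, 7];  Q = [1, 2, 3, 4]
  Insert 6 (step 5): P = [3, 4, 5, 6] / [7];  Q = [1, 2, 3, 4] / [5]
  Insert 2 (step 6): P = [2, 4, 5, 6] / [3] / [7];  Q = [1, 2, 3, 4] / [5] / [6]
  Insert 8 (step 7): P = [2, 4, 5, 6, 8] / [3] / [7];  Q = [1, 2, 3, 4, 7] / [5] / [6]
  Insert 1 (step 8): P = [1, 4, 5, 6, 8] / [2] / [3] / [7];  Q = [1, 2, 3, 4, 7] / [5] / [6] / [8]
Final shape: (5, 1, 1, 1).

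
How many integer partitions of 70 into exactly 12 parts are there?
p(70, 12 parts) = 268079

Partitions of n into exactly k parts are in bijection with partitions of n − k into at most k parts (subtract 1 from each part). So p(70, exactly 12) = p(58, parts ≤ 12). Computing via the recurrence p(m, j) = p(m, j−1) + p(m−j, j) gives 268079.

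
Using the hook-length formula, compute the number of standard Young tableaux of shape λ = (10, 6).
# SYT of shape (10, 6) = 3640

Hook-length formula: f^λ = n! / Π hook(c), product over all cells c of the Young diagram. For λ = (10, 6), n = 16 boxes. Hook lengths by row (left-to-right, top-to-bottom): [11, 10, 9, 8, 7, 6, 4, 3, 2, 1]; [6, 5, 4, 3, 2, 1]. Product of hooks = 5748019200. So f^λ = 16! / 5748019200 = 20922789888000 / 5748019200 = 3640.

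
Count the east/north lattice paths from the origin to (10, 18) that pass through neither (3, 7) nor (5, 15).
Number of paths = 8738406

Inclusion–exclusion. Total paths: C(28, 10) = 13123110. Through P₁: C(10, 3)·C(18, 7) = 3818880. Through P₂: C(20, 5)·C(8, 5) = 868224. Since P₁ is strictly southwest of P₂, a monotone path through both must visit P₁ then P₂; paths through both = C(10, 3)·C(10, 2)·C(8, 5) = 302400. Avoid both = 13123110 − 3818880 − 868224 + 302400 = 8738406.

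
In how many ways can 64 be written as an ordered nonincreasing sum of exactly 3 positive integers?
p(64, 3 parts) = 341

Partitions of n into exactly k parts are in bijection with partitions of n − k into at most k parts (subtract 1 from each part). So p(64, exactly 3) = p(61, parts ≤ 3). Computing via the recurrence p(m, j) = p(m, j−1) + p(m−j, j) gives 341.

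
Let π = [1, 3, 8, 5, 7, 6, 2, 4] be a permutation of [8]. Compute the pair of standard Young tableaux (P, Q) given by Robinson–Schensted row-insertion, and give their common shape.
P = [1, 2, 4, 6] / [3, 5] / [7] / [8];  Q = [1, 2, 3, 5] / [4, 8] / [6] / [7];  common shape = (4, 2, 1, 1)

Row-insert the values π_1, π_2, … into P one at a time, bumping the leftmost entry strictly greater than the inserted value down to the next row. The recording tableau Q records, in position (i, j), the step at which that cell was added to P.
  Insert 1 (step 1): P = [1];  Q = [1]
  Insert 3 (step 2): P = [1, 3];  Q = [1, 2]
  Insert 8 (step 3): P = [1, 3, 8];  Q = [1, 2, 3]
  Insert 5 (step 4): P = [1, 3, 5] / [8];  Q = [1, 2, 3] / [4]
  Insert 7 (step 5): P = [1, 3, 5, 7] / [8];  Q = [1, 2, 3, 5] / [4]
  Insert 6 (step 6): P = [1, 3, 5, 6] / [7] / [8];  Q = [1, 2, 3, 5] / [4] / [6]
  Insert 2 (step 7): P = [1, 2, 5, 6] / [3] / [7] / [8];  Q = [1, 2, 3, 5] / [4] / [6] / [7]
  Insert 4 (step 8): P = [1, 2, 4, 6] / [3, 5] / [7] / [8];  Q = [1, 2, 3, 5] / [4, 8] / [6] / [7]
Final shape: (4, 2, 1, 1).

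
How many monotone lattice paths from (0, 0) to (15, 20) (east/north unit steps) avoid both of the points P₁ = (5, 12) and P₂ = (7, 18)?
Number of paths = 2963334036

Inclusion–exclusion. Total paths: C(35, 15) = 3247943160. Through P₁: C(17, 5)·C(18, 10) = 270774504. Through P₂: C(25, 7)·C(10, 8) = 21631500. Since P₁ is strictly southwest of P₂, a monotone path through both must visit P₁ then P₂; paths through both = C(17, 5)·C(8, 2)·C(10, 8) = 7796880. Avoid both = 3247943160 − 270774504 − 21631500 + 7796880 = 2963334036.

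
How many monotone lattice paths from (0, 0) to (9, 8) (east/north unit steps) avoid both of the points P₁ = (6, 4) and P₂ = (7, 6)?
Number of paths = 10444

Inclusion–exclusion. Total paths: C(17, 9) = 24310. Through P₁: C(10, 6)·C(7, 3) = 7350. Through P₂: C(13, 7)·C(4, 2) = 10296. Since P₁ is strictly southwest of P₂, a monotone path through both must visit P₁ then P₂; paths through both = C(10, 6)·C(3, 1)·C(4, 2) = 3780. Avoid both = 24310 − 7350 − 10296 + 3780 = 10444.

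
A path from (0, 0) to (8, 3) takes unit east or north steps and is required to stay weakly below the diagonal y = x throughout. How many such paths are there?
Number of paths = 110

By the reflection principle (André's argument), the number of monotone paths to (8, 3) with n ≤ m that never go above y = x is C(11, 8) − C(11, 9) = 165 − 55 = 110.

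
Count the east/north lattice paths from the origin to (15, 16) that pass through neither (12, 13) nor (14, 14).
Number of paths = 122987095

Inclusion–exclusion. Total paths: C(31, 15) = 300540195. Through P₁: C(25, 12)·C(6, 3) = 104006000. Through P₂: C(28, 14)·C(3, 1) = 120349800. Since P₁ is strictly southwest of P₂, a monotone path through both must visit P₁ then P₂; paths through both = C(25, 12)·C(3, 2)·C(3, 1) = 46802700. Avoid both = 300540195 − 104006000 − 120349800 + 46802700 = 122987095.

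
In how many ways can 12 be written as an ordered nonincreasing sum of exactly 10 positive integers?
p(12, 10 parts) = 2

Partitions of n into exactly k parts ↔ partitions of n − k into at most k parts (subtract 1 from each part). For n = 12, k = 10, the partitions are: 3+1+1+1+1+1+1+1+1+1, 2+2+1+1+1+1+1+1+1+1. Count = 2.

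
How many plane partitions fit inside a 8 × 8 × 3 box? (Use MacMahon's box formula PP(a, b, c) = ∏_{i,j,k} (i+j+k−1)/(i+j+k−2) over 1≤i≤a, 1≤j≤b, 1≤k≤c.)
PP(8, 8, 3) = 33803832920

Evaluate the triple product over i = 1..8, j = 1..8, k = 1..3. The factors are (2/1) · (3/2) · (4/3) · (3/2) · (4/3) · (5/4) · (4/3) · (5/4) · … (192 factors total). The numerators and denominators telescope so the product is an integer; carrying out the multiplication exactly gives PP(8, 8, 3) = 33803832920.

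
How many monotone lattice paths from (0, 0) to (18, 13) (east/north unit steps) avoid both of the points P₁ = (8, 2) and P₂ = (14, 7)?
Number of paths = 170327955

Inclusion–exclusion. Total paths: C(31, 18) = 206253075. Through P₁: C(10, 8)·C(21, 10) = 15872220. Through P₂: C(21, 14)·C(10, 4) = 24418800. Since P₁ is strictly southwest of P₂, a monotone path through both must visit P₁ then P₂; paths through both = C(10, 8)·C(11, 6)·C(10, 4) = 4365900. Avoid both = 206253075 − 15872220 − 24418800 + 4365900 = 170327955.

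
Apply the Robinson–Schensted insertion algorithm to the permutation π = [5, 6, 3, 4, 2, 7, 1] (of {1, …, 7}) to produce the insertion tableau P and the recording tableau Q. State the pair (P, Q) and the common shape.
P = [1, 4, 7] / [2, 6] / [3] / [5];  Q = [1, 2, 6] / [3, 4] / [5] / [7];  common shape = (3, 2, 1, 1)

Row-insert the values π_1, π_2, … into P one at a time, bumping the leftmost entry strictly greater than the inserted value down to the next row. The recording tableau Q records, in position (i, j), the step at which that cell was added to P.
  Insert 5 (step 1): P = [5];  Q = [1]
  Insert 6 (step 2): P = [5, 6];  Q = [1, 2]
  Insert 3 (step 3): P = [3, 6] / [5];  Q = [1, 2] / [3]
  Insert 4 (step 4): P = [3, 4] / [5, 6];  Q = [1, 2] / [3, 4]
  Insert 2 (step 5): P = [2, 4] / [3, 6] / [5];  Q = [1, 2] / [3, 4] / [5]
  Insert 7 (step 6): P = [2, 4, 7] / [3, 6] / [5];  Q = [1, 2, 6] / [3, 4] / [5]
  Insert 1 (step 7): P = [1, 4, 7] / [2, 6] / [3] / [5];  Q = [1, 2, 6] / [3, 4] / [5] / [7]
Final shape: (3, 2, 1, 1).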